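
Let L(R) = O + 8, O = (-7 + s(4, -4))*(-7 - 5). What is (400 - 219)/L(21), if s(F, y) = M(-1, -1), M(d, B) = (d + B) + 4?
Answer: 181/68 ≈ 2.6618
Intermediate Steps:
M(d, B) = 4 + B + d (M(d, B) = (B + d) + 4 = 4 + B + d)
s(F, y) = 2 (s(F, y) = 4 - 1 - 1 = 2)
O = 60 (O = (-7 + 2)*(-7 - 5) = -5*(-12) = 60)
L(R) = 68 (L(R) = 60 + 8 = 68)
(400 - 219)/L(21) = (400 - 219)/68 = 181*(1/68) = 181/68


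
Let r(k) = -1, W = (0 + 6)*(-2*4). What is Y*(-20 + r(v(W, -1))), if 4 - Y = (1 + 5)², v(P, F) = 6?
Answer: 672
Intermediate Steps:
W = -48 (W = 6*(-8) = -48)
Y = -32 (Y = 4 - (1 + 5)² = 4 - 1*6² = 4 - 1*36 = 4 - 36 = -32)
Y*(-20 + r(v(W, -1))) = -32*(-20 - 1) = -32*(-21) = 672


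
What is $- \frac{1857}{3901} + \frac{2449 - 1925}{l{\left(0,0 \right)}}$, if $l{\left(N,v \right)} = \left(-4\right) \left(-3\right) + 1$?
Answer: $\frac{2019983}{50713} \approx 39.832$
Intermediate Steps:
$l{\left(N,v \right)} = 13$ ($l{\left(N,v \right)} = 12 + 1 = 13$)
$- \frac{1857}{3901} + \frac{2449 - 1925}{l{\left(0,0 \right)}} = - \frac{1857}{3901} + \frac{2449 - 1925}{13} = \left(-1857\right) \frac{1}{3901} + \left(2449 - 1925\right) \frac{1}{13} = - \frac{1857}{3901} + 524 \cdot \frac{1}{13} = - \frac{1857}{3901} + \frac{524}{13} = \frac{2019983}{50713}$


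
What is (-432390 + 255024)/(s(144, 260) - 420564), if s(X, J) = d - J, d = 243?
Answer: 25338/60083 ≈ 0.42172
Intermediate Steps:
s(X, J) = 243 - J
(-432390 + 255024)/(s(144, 260) - 420564) = (-432390 + 255024)/((243 - 1*260) - 420564) = -177366/((243 - 260) - 420564) = -177366/(-17 - 420564) = -177366/(-420581) = -177366*(-1/420581) = 25338/60083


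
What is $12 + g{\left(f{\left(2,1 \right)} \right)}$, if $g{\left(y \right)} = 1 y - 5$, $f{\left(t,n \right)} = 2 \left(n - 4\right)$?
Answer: $1$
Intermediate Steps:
$f{\left(t,n \right)} = -8 + 2 n$ ($f{\left(t,n \right)} = 2 \left(-4 + n\right) = -8 + 2 n$)
$g{\left(y \right)} = -5 + y$ ($g{\left(y \right)} = y - 5 = -5 + y$)
$12 + g{\left(f{\left(2,1 \right)} \right)} = 12 + \left(-5 + \left(-8 + 2 \cdot 1\right)\right) = 12 + \left(-5 + \left(-8 + 2\right)\right) = 12 - 11 = 1$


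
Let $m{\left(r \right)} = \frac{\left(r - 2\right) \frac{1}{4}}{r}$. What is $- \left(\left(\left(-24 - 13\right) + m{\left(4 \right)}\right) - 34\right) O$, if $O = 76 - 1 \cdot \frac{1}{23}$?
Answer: $\frac{990549}{184} \approx 5383.4$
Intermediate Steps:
$O = \frac{1747}{23}$ ($O = 76 - 1 \cdot \frac{1}{23} = 76 - \frac{1}{23} = \frac{1747}{23} \approx 75.957$)
$m{\left(r \right)} = \frac{- \frac{1}{2} + \frac{r}{4}}{r}$ ($m{\left(r \right)} = \frac{\left(-2 + r\right) \frac{1}{4}}{r} = \frac{- \frac{1}{2} + \frac{r}{4}}{r}$)
$- \left(\left(\left(-24 - 13\right) + m{\left(4 \right)}\right) - 34\right) O = - \frac{\left(\left(\left(-24 - 13\right) + \frac{-2 + 4}{4 \cdot 4}\right) - 34\right) 1747}{23} = - \frac{\left(\left(\left(-24 - 13\right) + \frac{1}{4} \cdot \frac{1}{4} \cdot 2\right) - 34\right) 1747}{23} = - \frac{\left(\left(-37 + \frac{1}{8}\right) - 34\right) 1747}{23} = - \frac{\left(- \frac{295}{8} - 34\right) 1747}{23} = - \frac{\left(-567\right) 1747}{8 \cdot 23} = \left(-1\right) \left(- \frac{990549}{184}\right) = \frac{990549}{184}$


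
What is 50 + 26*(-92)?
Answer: -2342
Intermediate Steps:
50 + 26*(-92) = 50 - 2392 = -2342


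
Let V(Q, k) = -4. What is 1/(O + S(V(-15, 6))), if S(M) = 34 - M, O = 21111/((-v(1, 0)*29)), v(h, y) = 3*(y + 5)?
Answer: -145/1527 ≈ -0.094957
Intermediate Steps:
v(h, y) = 15 + 3*y (v(h, y) = 3*(5 + y) = 15 + 3*y)
O = -7037/145 (O = 21111/((-(15 + 3*0)*29)) = 21111/((-(15 + 0)*29)) = 21111/((-1*15*29)) = 21111/((-15*29)) = 21111/(-435) = 21111*(-1/435) = -7037/145 ≈ -48.531)
1/(O + S(V(-15, 6))) = 1/(-7037/145 + (34 - 1*(-4))) = 1/(-7037/145 + (34 + 4)) = 1/(-7037/145 + 38) = 1/(-1527/145) = -145/1527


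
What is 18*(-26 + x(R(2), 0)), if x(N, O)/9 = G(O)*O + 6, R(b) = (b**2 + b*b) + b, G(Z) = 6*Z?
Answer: 504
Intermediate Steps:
R(b) = b + 2*b**2 (R(b) = (b**2 + b**2) + b = 2*b**2 + b = b + 2*b**2)
x(N, O) = 54 + 54*O**2 (x(N, O) = 9*((6*O)*O + 6) = 9*(6*O**2 + 6) = 9*(6 + 6*O**2) = 54 + 54*O**2)
18*(-26 + x(R(2), 0)) = 18*(-26 + (54 + 54*0**2)) = 18*(-26 + (54 + 54*0)) = 18*(-26 + (54 + 0)) = 18*(-26 + 54) = 18*28 = 504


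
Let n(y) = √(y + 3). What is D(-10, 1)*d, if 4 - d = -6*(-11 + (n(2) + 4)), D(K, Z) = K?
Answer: 380 - 60*√5 ≈ 245.84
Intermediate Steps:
n(y) = √(3 + y)
d = -38 + 6*√5 (d = 4 - (-6)*(-11 + (√(3 + 2) + 4)) = 4 - (-6)*(-11 + (√5 + 4)) = 4 - (-6)*(-11 + (4 + √5)) = 4 - (-6)*(-7 + √5) = 4 - (42 - 6*√5) = 4 + (-42 + 6*√5) = -38 + 6*√5 ≈ -24.584)
D(-10, 1)*d = -10*(-38 + 6*√5) = 380 - 60*√5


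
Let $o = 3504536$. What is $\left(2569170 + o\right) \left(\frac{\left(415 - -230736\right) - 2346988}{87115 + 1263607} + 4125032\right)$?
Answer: $\frac{16920644487924360751}{675361} \approx 2.5054 \cdot 10^{13}$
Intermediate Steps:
$\left(2569170 + o\right) \left(\frac{\left(415 - -230736\right) - 2346988}{87115 + 1263607} + 4125032\right) = \left(2569170 + 3504536\right) \left(\frac{\left(415 - -230736\right) - 2346988}{87115 + 1263607} + 4125032\right) = 6073706 \left(\frac{\left(415 + 230736\right) - 2346988}{1350722} + 4125032\right) = 6073706 \left(\left(231151 - 2346988\right) \frac{1}{1350722} + 4125032\right) = 6073706 \left(\left(-2115837\right) \frac{1}{1350722} + 4125032\right) = 6073706 \left(- \frac{2115837}{1350722} + 4125032\right) = 6073706 \cdot \frac{5571769357267}{1350722} = \frac{16920644487924360751}{675361}$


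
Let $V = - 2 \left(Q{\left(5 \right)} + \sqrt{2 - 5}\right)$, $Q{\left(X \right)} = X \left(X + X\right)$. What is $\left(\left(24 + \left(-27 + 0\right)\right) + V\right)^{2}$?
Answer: $10597 + 412 i \sqrt{3} \approx 10597.0 + 713.6 i$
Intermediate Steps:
$Q{\left(X \right)} = 2 X^{2}$ ($Q{\left(X \right)} = X 2 X = 2 X^{2}$)
$V = -100 - 2 i \sqrt{3}$ ($V = - 2 \left(2 \cdot 5^{2} + \sqrt{2 - 5}\right) = - 2 \left(2 \cdot 25 + \sqrt{-3}\right) = - 2 \left(50 + i \sqrt{3}\right) = -100 - 2 i \sqrt{3} \approx -100.0 - 3.4641 i$)
$\left(\left(24 + \left(-27 + 0\right)\right) + V\right)^{2} = \left(\left(24 + \left(-27 + 0\right)\right) - \left(100 + 2 i \sqrt{3}\right)\right)^{2} = \left(\left(24 - 27\right) - \left(100 + 2 i \sqrt{3}\right)\right)^{2} = \left(-3 - \left(100 + 2 i \sqrt{3}\right)\right)^{2} = \left(-103 - 2 i \sqrt{3}\right)^{2}$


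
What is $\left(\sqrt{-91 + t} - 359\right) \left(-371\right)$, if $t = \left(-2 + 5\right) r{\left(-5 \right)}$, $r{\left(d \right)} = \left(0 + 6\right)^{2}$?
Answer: $133189 - 371 \sqrt{17} \approx 1.3166 \cdot 10^{5}$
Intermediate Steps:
$r{\left(d \right)} = 36$ ($r{\left(d \right)} = 6^{2} = 36$)
$t = 108$ ($t = \left(-2 + 5\right) 36 = 3 \cdot 36 = 108$)
$\left(\sqrt{-91 + t} - 359\right) \left(-371\right) = \left(\sqrt{-91 + 108} - 359\right) \left(-371\right) = \left(\sqrt{17} - 359\right) \left(-371\right) = \left(-359 + \sqrt{17}\right) \left(-371\right) = 133189 - 371 \sqrt{17}$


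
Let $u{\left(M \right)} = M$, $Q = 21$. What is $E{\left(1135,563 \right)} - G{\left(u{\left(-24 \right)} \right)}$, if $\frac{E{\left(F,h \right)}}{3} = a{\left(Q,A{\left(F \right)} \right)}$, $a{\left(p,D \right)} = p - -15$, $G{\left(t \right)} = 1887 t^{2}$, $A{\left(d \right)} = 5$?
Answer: $-1086804$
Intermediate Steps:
$a{\left(p,D \right)} = 15 + p$ ($a{\left(p,D \right)} = p + 15 = 15 + p$)
$E{\left(F,h \right)} = 108$ ($E{\left(F,h \right)} = 3 \left(15 + 21\right) = 3 \cdot 36 = 108$)
$E{\left(1135,563 \right)} - G{\left(u{\left(-24 \right)} \right)} = 108 - 1887 \left(-24\right)^{2} = 108 - 1887 \cdot 576 = 108 - 1086912 = -1086804$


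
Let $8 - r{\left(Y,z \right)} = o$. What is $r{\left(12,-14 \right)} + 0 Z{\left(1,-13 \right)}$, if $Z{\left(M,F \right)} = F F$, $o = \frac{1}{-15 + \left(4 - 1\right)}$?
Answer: $\frac{97}{12} \approx 8.0833$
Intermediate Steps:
$o = - \frac{1}{12}$ ($o = \frac{1}{-15 + \left(4 - 1\right)} = \frac{1}{-15 + 3} = \frac{1}{-12} = - \frac{1}{12} \approx -0.083333$)
$r{\left(Y,z \right)} = \frac{97}{12}$ ($r{\left(Y,z \right)} = 8 - - \frac{1}{12} = 8 + \frac{1}{12} = \frac{97}{12}$)
$Z{\left(M,F \right)} = F^{2}$
$r{\left(12,-14 \right)} + 0 Z{\left(1,-13 \right)} = \frac{97}{12} + 0 \left(-13\right)^{2} = \frac{97}{12} + 0 \cdot 169 = \frac{97}{12} + 0 = \frac{97}{12}$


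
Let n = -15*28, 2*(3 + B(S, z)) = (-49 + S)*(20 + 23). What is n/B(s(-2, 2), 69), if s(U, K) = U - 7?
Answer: 42/125 ≈ 0.33600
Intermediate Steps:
s(U, K) = -7 + U
B(S, z) = -2113/2 + 43*S/2 (B(S, z) = -3 + ((-49 + S)*(20 + 23))/2 = -3 + ((-49 + S)*43)/2 = -3 + (-2107 + 43*S)/2 = -3 + (-2107/2 + 43*S/2) = -2113/2 + 43*S/2)
n = -420
n/B(s(-2, 2), 69) = -420/(-2113/2 + 43*(-7 - 2)/2) = -420/(-2113/2 + (43/2)*(-9)) = -420/(-2113/2 - 387/2) = -420/(-1250) = -420*(-1/1250) = 42/125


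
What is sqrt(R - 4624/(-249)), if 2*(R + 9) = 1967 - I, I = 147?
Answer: sqrt(57014277)/249 ≈ 30.324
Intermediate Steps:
R = 901 (R = -9 + (1967 - 1*147)/2 = -9 + (1967 - 147)/2 = -9 + (1/2)*1820 = -9 + 910 = 901)
sqrt(R - 4624/(-249)) = sqrt(901 - 4624/(-249)) = sqrt(901 - 4624*(-1/249)) = sqrt(901 + 4624/249) = sqrt(228973/249) = sqrt(57014277)/249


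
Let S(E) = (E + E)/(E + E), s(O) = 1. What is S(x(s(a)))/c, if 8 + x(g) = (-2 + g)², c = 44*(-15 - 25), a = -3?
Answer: -1/1760 ≈ -0.00056818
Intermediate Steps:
c = -1760 (c = 44*(-40) = -1760)
x(g) = -8 + (-2 + g)²
S(E) = 1 (S(E) = (2*E)/((2*E)) = (2*E)*(1/(2*E)) = 1)
S(x(s(a)))/c = 1/(-1760) = 1*(-1/1760) = -1/1760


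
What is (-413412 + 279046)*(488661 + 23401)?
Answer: -68803722692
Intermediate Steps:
(-413412 + 279046)*(488661 + 23401) = -134366*512062 = -68803722692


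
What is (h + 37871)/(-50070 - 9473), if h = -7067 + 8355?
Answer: -39159/59543 ≈ -0.65766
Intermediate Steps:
h = 1288
(h + 37871)/(-50070 - 9473) = (1288 + 37871)/(-50070 - 9473) = 39159/(-59543) = 39159*(-1/59543) = -39159/59543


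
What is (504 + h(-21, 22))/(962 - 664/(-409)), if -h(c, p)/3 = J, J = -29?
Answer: 80573/131374 ≈ 0.61331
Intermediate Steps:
h(c, p) = 87 (h(c, p) = -3*(-29) = 87)
(504 + h(-21, 22))/(962 - 664/(-409)) = (504 + 87)/(962 - 664/(-409)) = 591/(962 - 664*(-1/409)) = 591/(962 + 664/409) = 591/(394122/409) = (409/394122)*591 = 80573/131374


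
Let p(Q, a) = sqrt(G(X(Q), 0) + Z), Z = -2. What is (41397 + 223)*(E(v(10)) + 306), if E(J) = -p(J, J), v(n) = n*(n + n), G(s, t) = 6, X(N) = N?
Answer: 12652480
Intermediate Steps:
v(n) = 2*n**2 (v(n) = n*(2*n) = 2*n**2)
p(Q, a) = 2 (p(Q, a) = sqrt(6 - 2) = sqrt(4) = 2)
E(J) = -2 (E(J) = -1*2 = -2)
(41397 + 223)*(E(v(10)) + 306) = (41397 + 223)*(-2 + 306) = 41620*304 = 12652480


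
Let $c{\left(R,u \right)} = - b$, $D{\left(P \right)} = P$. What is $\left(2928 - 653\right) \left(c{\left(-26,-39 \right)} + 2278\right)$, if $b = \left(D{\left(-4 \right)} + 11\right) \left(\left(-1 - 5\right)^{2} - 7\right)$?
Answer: $4720625$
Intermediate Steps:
$b = 203$ ($b = \left(-4 + 11\right) \left(\left(-1 - 5\right)^{2} - 7\right) = 7 \left(\left(-6\right)^{2} - 7\right) = 7 \left(36 - 7\right) = 7 \cdot 29 = 203$)
$c{\left(R,u \right)} = -203$ ($c{\left(R,u \right)} = \left(-1\right) 203 = -203$)
$\left(2928 - 653\right) \left(c{\left(-26,-39 \right)} + 2278\right) = \left(2928 - 653\right) \left(-203 + 2278\right) = 2275 \cdot 2075 = 4720625$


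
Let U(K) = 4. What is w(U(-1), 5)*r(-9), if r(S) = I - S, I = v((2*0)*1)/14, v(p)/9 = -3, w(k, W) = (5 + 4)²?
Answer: 8019/14 ≈ 572.79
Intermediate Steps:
w(k, W) = 81 (w(k, W) = 9² = 81)
v(p) = -27 (v(p) = 9*(-3) = -27)
I = -27/14 ≈ -1.9286
r(S) = -27/14 - S
w(U(-1), 5)*r(-9) = 81*(-27/14 - 1*(-9)) = 81*(-27/14 + 9) = 81*(99/14) = 8019/14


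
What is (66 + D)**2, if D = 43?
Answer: 11881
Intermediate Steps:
(66 + D)**2 = (66 + 43)**2 = 109**2 = 11881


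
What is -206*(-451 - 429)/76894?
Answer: 90640/38447 ≈ 2.3575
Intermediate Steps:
-206*(-451 - 429)/76894 = -206*(-880)*(1/76894) = 181280*(1/76894) = 90640/38447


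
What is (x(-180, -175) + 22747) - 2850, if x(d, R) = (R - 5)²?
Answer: 52297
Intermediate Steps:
x(d, R) = (-5 + R)²
(x(-180, -175) + 22747) - 2850 = ((-5 - 175)² + 22747) - 2850 = ((-180)² + 22747) - 2850 = (32400 + 22747) - 2850 = 55147 - 2850 = 52297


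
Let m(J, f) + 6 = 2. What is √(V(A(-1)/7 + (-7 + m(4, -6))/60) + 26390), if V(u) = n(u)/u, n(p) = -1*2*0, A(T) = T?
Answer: √26390 ≈ 162.45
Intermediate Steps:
m(J, f) = -4 (m(J, f) = -6 + 2 = -4)
n(p) = 0 (n(p) = -2*0 = 0)
V(u) = 0 (V(u) = 0/u = 0)
√(V(A(-1)/7 + (-7 + m(4, -6))/60) + 26390) = √(0 + 26390) = √26390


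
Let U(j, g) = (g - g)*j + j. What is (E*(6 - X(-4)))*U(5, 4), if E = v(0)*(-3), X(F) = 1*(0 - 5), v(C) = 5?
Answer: -825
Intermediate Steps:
X(F) = -5 (X(F) = 1*(-5) = -5)
U(j, g) = j (U(j, g) = 0*j + j = 0 + j = j)
E = -15 (E = 5*(-3) = -15)
(E*(6 - X(-4)))*U(5, 4) = -15*(6 - 1*(-5))*5 = -15*(6 + 5)*5 = -15*11*5 = -165*5 = -825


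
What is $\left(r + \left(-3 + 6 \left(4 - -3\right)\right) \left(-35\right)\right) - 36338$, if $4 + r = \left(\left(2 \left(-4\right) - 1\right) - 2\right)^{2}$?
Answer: $-37586$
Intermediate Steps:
$r = 117$ ($r = -4 + \left(\left(2 \left(-4\right) - 1\right) - 2\right)^{2} = -4 + \left(\left(-8 - 1\right) - 2\right)^{2} = -4 + \left(-9 - 2\right)^{2} = -4 + \left(-11\right)^{2} = -4 + 121 = 117$)
$\left(r + \left(-3 + 6 \left(4 - -3\right)\right) \left(-35\right)\right) - 36338 = \left(117 + \left(-3 + 6 \left(4 - -3\right)\right) \left(-35\right)\right) - 36338 = \left(117 + \left(-3 + 6 \left(4 + 3\right)\right) \left(-35\right)\right) - 36338 = \left(117 + \left(-3 + 6 \cdot 7\right) \left(-35\right)\right) - 36338 = \left(117 + \left(-3 + 42\right) \left(-35\right)\right) - 36338 = \left(117 + 39 \left(-35\right)\right) - 36338 = \left(117 - 1365\right) - 36338 = -1248 - 36338 = -37586$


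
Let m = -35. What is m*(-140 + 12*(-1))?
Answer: 5320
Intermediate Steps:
m*(-140 + 12*(-1)) = -35*(-140 + 12*(-1)) = -35*(-140 - 12) = -35*(-152) = 5320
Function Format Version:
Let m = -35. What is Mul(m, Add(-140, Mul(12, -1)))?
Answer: 5320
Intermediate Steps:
Mul(m, Add(-140, Mul(12, -1))) = Mul(-35, Add(-140, Mul(12, -1))) = Mul(-35, Add(-140, -12)) = Mul(-35, -152) = 5320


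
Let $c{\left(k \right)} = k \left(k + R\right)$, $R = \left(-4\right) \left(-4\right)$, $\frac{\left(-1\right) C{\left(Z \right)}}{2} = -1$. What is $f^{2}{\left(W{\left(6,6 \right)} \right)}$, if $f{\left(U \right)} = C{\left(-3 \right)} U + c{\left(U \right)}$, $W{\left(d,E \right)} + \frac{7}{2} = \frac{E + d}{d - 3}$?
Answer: $\frac{1369}{16} \approx 85.563$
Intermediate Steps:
$C{\left(Z \right)} = 2$ ($C{\left(Z \right)} = \left(-2\right) \left(-1\right) = 2$)
$R = 16$
$W{\left(d,E \right)} = - \frac{7}{2} + \frac{E + d}{-3 + d}$ ($W{\left(d,E \right)} = - \frac{7}{2} + \frac{E + d}{d - 3} = - \frac{7}{2} + \frac{E + d}{-3 + d}$)
$c{\left(k \right)} = k \left(16 + k\right)$ ($c{\left(k \right)} = k \left(k + 16\right) = k \left(16 + k\right)$)
$f{\left(U \right)} = 2 U + U \left(16 + U\right)$
$f^{2}{\left(W{\left(6,6 \right)} \right)} = \left(\frac{21 - 30 + 2 \cdot 6}{2 \left(-3 + 6\right)} \left(18 + \frac{21 - 30 + 2 \cdot 6}{2 \left(-3 + 6\right)}\right)\right)^{2} = \left(\frac{21 - 30 + 12}{2 \cdot 3} \left(18 + \frac{21 - 30 + 12}{2 \cdot 3}\right)\right)^{2} = \left(\frac{1}{2} \cdot \frac{1}{3} \cdot 3 \left(18 + \frac{1}{2} \cdot \frac{1}{3} \cdot 3\right)\right)^{2} = \left(\frac{18 + \frac{1}{2}}{2}\right)^{2} = \left(\frac{1}{2} \cdot \frac{37}{2}\right)^{2} = \left(\frac{37}{4}\right)^{2} = \frac{1369}{16}$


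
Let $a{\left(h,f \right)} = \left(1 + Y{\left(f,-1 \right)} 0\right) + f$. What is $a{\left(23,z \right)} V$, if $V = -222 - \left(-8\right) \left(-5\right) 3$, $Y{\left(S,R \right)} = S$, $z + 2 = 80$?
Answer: $-27018$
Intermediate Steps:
$z = 78$ ($z = -2 + 80 = 78$)
$a{\left(h,f \right)} = 1 + f$ ($a{\left(h,f \right)} = \left(1 + f 0\right) + f = \left(1 + 0\right) + f = 1 + f$)
$V = -342$ ($V = -222 - 40 \cdot 3 = -222 - 120 = -342$)
$a{\left(23,z \right)} V = \left(1 + 78\right) \left(-342\right) = 79 \left(-342\right) = -27018$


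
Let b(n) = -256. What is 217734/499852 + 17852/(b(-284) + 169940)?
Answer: 5733666745/10602110846 ≈ 0.54080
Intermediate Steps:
217734/499852 + 17852/(b(-284) + 169940) = 217734/499852 + 17852/(-256 + 169940) = 217734*(1/499852) + 17852/169684 = 108867/249926 + 17852*(1/169684) = 108867/249926 + 4463/42421 = 5733666745/10602110846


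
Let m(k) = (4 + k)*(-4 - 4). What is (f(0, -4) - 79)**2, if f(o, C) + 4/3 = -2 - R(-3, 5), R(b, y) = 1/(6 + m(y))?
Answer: 3279721/484 ≈ 6776.3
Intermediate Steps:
m(k) = -32 - 8*k (m(k) = (4 + k)*(-8) = -32 - 8*k)
R(b, y) = 1/(-26 - 8*y) (R(b, y) = 1/(6 + (-32 - 8*y)) = 1/(-26 - 8*y))
f(o, C) = -73/22 (f(o, C) = -4/3 + (-2 - (-1)/(26 + 8*5)) = -4/3 + (-2 - (-1)/(26 + 40)) = -4/3 + (-2 - (-1)/66) = -4/3 + (-2 - 1*(-1/66)) = -4/3 + (-2 + 1/66) = -4/3 - 131/66 = -73/22)
(f(0, -4) - 79)**2 = (-73/22 - 79)**2 = (-1811/22)**2 = 3279721/484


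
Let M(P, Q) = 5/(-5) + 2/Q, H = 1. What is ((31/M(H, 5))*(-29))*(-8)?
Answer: -35960/3 ≈ -11987.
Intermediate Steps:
M(P, Q) = -1 + 2/Q (M(P, Q) = 5*(-⅕) + 2/Q = -1 + 2/Q)
((31/M(H, 5))*(-29))*(-8) = ((31/(((2 - 1*5)/5)))*(-29))*(-8) = ((31/(((2 - 5)/5)))*(-29))*(-8) = ((31/(((⅕)*(-3))))*(-29))*(-8) = ((31/(-⅗))*(-29))*(-8) = ((31*(-5/3))*(-29))*(-8) = -155/3*(-29)*(-8) = (4495/3)*(-8) = -35960/3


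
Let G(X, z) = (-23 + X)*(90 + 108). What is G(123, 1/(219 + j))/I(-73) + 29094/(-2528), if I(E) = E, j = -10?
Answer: -26089131/92272 ≈ -282.74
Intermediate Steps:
G(X, z) = -4554 + 198*X (G(X, z) = (-23 + X)*198 = -4554 + 198*X)
G(123, 1/(219 + j))/I(-73) + 29094/(-2528) = (-4554 + 198*123)/(-73) + 29094/(-2528) = (-4554 + 24354)*(-1/73) + 29094*(-1/2528) = 19800*(-1/73) - 14547/1264 = -19800/73 - 14547/1264 = -26089131/92272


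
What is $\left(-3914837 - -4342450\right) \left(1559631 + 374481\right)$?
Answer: $827051434656$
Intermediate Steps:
$\left(-3914837 - -4342450\right) \left(1559631 + 374481\right) = \left(-3914837 + 4342450\right) 1934112 = 427613 \cdot 1934112 = 827051434656$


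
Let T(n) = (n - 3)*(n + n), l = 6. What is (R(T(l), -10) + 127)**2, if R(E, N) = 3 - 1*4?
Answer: 15876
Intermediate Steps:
T(n) = 2*n*(-3 + n) (T(n) = (-3 + n)*(2*n) = 2*n*(-3 + n))
R(E, N) = -1 (R(E, N) = 3 - 4 = -1)
(R(T(l), -10) + 127)**2 = (-1 + 127)**2 = 126**2 = 15876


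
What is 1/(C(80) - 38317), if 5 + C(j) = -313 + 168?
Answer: -1/38467 ≈ -2.5996e-5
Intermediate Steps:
C(j) = -150 (C(j) = -5 + (-313 + 168) = -5 - 145 = -150)
1/(C(80) - 38317) = 1/(-150 - 38317) = 1/(-38467) = -1/38467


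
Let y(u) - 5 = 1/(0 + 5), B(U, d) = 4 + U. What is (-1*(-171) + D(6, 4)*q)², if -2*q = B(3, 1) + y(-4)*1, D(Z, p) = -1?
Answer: 3136441/100 ≈ 31364.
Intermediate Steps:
y(u) = 26/5 (y(u) = 5 + 1/(0 + 5) = 5 + 1/5 = 5 + ⅕ = 26/5)
q = -61/10 (q = -((4 + 3) + (26/5)*1)/2 = -(7 + 26/5)/2 = -½*61/5 = -61/10 ≈ -6.1000)
(-1*(-171) + D(6, 4)*q)² = (-1*(-171) - 1*(-61/10))² = (171 + 61/10)² = (1771/10)² = 3136441/100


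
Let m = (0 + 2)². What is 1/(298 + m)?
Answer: 1/302 ≈ 0.0033113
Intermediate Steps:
m = 4 (m = 2² = 4)
1/(298 + m) = 1/(298 + 4) = 1/302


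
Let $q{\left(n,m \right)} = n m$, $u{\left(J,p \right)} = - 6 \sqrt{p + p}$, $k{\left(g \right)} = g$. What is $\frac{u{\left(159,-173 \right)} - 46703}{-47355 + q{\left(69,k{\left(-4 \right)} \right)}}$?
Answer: $\frac{46703}{47631} + \frac{2 i \sqrt{346}}{15877} \approx 0.98052 + 0.0023431 i$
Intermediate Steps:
$u{\left(J,p \right)} = - 6 \sqrt{2} \sqrt{p}$ ($u{\left(J,p \right)} = - 6 \sqrt{2 p} = - 6 \sqrt{2} \sqrt{p}$)
$q{\left(n,m \right)} = m n$
$\frac{u{\left(159,-173 \right)} - 46703}{-47355 + q{\left(69,k{\left(-4 \right)} \right)}} = \frac{- 6 \sqrt{2} \sqrt{-173} - 46703}{-47355 - 276} = \frac{- 6 \sqrt{2} i \sqrt{173} - 46703}{-47355 - 276} = \frac{- 6 i \sqrt{346} - 46703}{-47631} = \left(-46703 - 6 i \sqrt{346}\right) \left(- \frac{1}{47631}\right) = \frac{46703}{47631} + \frac{2 i \sqrt{346}}{15877}$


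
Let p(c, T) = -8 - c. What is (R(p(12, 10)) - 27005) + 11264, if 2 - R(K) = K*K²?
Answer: -7739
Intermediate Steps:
R(K) = 2 - K³ (R(K) = 2 - K*K² = 2 - K³)
(R(p(12, 10)) - 27005) + 11264 = ((2 - (-8 - 1*12)³) - 27005) + 11264 = ((2 - (-8 - 12)³) - 27005) + 11264 = ((2 - 1*(-20)³) - 27005) + 11264 = ((2 - 1*(-8000)) - 27005) + 11264 = ((2 + 8000) - 27005) + 11264 = (8002 - 27005) + 11264 = -19003 + 11264 = -7739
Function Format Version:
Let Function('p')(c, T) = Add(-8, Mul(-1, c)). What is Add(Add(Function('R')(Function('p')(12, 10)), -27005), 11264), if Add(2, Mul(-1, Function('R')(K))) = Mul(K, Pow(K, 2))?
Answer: -7739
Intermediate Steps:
Function('R')(K) = Add(2, Mul(-1, Pow(K, 3))) (Function('R')(K) = Add(2, Mul(-1, Mul(K, Pow(K, 2)))) = Add(2, Mul(-1, Pow(K, 3))))
Add(Add(Function('R')(Function('p')(12, 10)), -27005), 11264) = Add(Add(Add(2, Mul(-1, Pow(Add(-8, Mul(-1, 12)), 3))), -27005), 11264) = Add(Add(Add(2, Mul(-1, Pow(Add(-8, -12), 3))), -27005), 11264) = Add(Add(Add(2, Mul(-1, Pow(-20, 3))), -27005), 11264) = Add(Add(Add(2, Mul(-1, -8000)), -27005), 11264) = Add(Add(Add(2, 8000), -27005), 11264) = Add(Add(8002, -27005), 11264) = Add(-19003, 11264) = -7739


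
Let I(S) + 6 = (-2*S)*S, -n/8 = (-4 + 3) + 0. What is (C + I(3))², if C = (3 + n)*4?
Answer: 400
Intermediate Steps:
n = 8 (n = -8*((-4 + 3) + 0) = -8*(-1 + 0) = -8*(-1) = 8)
I(S) = -6 - 2*S² (I(S) = -6 + (-2*S)*S = -6 - 2*S²)
C = 44 (C = (3 + 8)*4 = 11*4 = 44)
(C + I(3))² = (44 + (-6 - 2*3²))² = (44 + (-6 - 2*9))² = (44 + (-6 - 18))² = (44 - 24)² = 20² = 400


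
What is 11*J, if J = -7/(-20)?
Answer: 77/20 ≈ 3.8500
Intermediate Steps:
J = 7/20 (J = -7*(-1/20) = 7/20 ≈ 0.35000)
11*J = 11*(7/20) = 77/20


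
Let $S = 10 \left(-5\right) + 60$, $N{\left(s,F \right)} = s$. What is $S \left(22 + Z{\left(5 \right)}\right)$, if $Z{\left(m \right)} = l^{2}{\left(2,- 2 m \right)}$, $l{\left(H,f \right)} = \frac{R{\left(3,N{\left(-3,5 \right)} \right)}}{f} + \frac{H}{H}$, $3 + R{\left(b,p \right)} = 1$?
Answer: $\frac{1172}{5} \approx 234.4$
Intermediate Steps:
$R{\left(b,p \right)} = -2$ ($R{\left(b,p \right)} = -3 + 1 = -2$)
$S = 10$ ($S = -50 + 60 = 10$)
$l{\left(H,f \right)} = 1 - \frac{2}{f}$ ($l{\left(H,f \right)} = - \frac{2}{f} + \frac{H}{H} = - \frac{2}{f} + 1 = 1 - \frac{2}{f}$)
$Z{\left(m \right)} = \frac{\left(-2 - 2 m\right)^{2}}{4 m^{2}}$ ($Z{\left(m \right)} = \left(\frac{-2 - 2 m}{\left(-2\right) m}\right)^{2} = \left(- \frac{1}{2 m} \left(-2 - 2 m\right)\right)^{2} = \left(- \frac{-2 - 2 m}{2 m}\right)^{2} = \frac{\left(-2 - 2 m\right)^{2}}{4 m^{2}}$)
$S \left(22 + Z{\left(5 \right)}\right) = 10 \left(22 + \frac{\left(1 + 5\right)^{2}}{25}\right) = 10 \left(22 + \frac{6^{2}}{25}\right) = 10 \left(22 + \frac{1}{25} \cdot 36\right) = 10 \left(22 + \frac{36}{25}\right) = 10 \cdot \frac{586}{25} = \frac{1172}{5}$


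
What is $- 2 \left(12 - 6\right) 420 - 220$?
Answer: $-5260$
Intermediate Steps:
$- 2 \left(12 - 6\right) 420 - 220 = \left(-2\right) 6 \cdot 420 - 220 = \left(-12\right) 420 - 220 = -5040 - 220 = -5260$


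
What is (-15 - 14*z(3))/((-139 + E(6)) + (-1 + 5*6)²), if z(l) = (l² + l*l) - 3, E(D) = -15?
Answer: -75/229 ≈ -0.32751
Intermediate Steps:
z(l) = -3 + 2*l² (z(l) = (l² + l²) - 3 = 2*l² - 3 = -3 + 2*l²)
(-15 - 14*z(3))/((-139 + E(6)) + (-1 + 5*6)²) = (-15 - 14*(-3 + 2*3²))/((-139 - 15) + (-1 + 5*6)²) = (-15 - 14*(-3 + 2*9))/(-154 + (-1 + 30)²) = (-15 - 14*(-3 + 18))/(-154 + 29²) = (-15 - 14*15)/(-154 + 841) = (-15 - 210)/687 = -225*1/687 = -75/229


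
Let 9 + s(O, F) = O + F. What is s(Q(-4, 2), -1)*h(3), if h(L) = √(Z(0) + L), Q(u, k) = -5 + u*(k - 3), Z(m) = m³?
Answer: -11*√3 ≈ -19.053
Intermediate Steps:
Q(u, k) = -5 + u*(-3 + k)
s(O, F) = -9 + F + O (s(O, F) = -9 + (O + F) = -9 + (F + O) = -9 + F + O)
h(L) = √L (h(L) = √(0³ + L) = √(0 + L) = √L)
s(Q(-4, 2), -1)*h(3) = (-9 - 1 + (-5 - 3*(-4) + 2*(-4)))*√3 = (-9 - 1 + (-5 + 12 - 8))*√3 = (-9 - 1 - 1)*√3 = -11*√3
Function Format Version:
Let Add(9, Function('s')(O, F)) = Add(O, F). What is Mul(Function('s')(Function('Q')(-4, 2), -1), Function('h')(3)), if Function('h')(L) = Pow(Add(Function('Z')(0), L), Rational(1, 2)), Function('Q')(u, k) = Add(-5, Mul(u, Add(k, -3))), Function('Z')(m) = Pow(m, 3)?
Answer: Mul(-11, Pow(3, Rational(1, 2))) ≈ -19.053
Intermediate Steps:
Function('Q')(u, k) = Add(-5, Mul(u, Add(-3, k)))
Function('s')(O, F) = Add(-9, F, O) (Function('s')(O, F) = Add(-9, Add(O, F)) = Add(-9, Add(F, O)) = Add(-9, F, O))
Function('h')(L) = Pow(L, Rational(1, 2)) (Function('h')(L) = Pow(Add(Pow(0, 3), L), Rational(1, 2)) = Pow(Add(0, L), Rational(1, 2)) = Pow(L, Rational(1, 2)))
Mul(Function('s')(Function('Q')(-4, 2), -1), Function('h')(3)) = Mul(Add(-9, -1, Add(-5, Mul(-3, -4), Mul(2, -4))), Pow(3, Rational(1, 2))) = Mul(Add(-9, -1, Add(-5, 12, -8)), Pow(3, Rational(1, 2))) = Mul(Add(-9, -1, -1), Pow(3, Rational(1, 2))) = Mul(-11, Pow(3, Rational(1, 2)))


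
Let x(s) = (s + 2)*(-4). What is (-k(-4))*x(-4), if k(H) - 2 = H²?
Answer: -144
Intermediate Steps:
x(s) = -8 - 4*s (x(s) = (2 + s)*(-4) = -8 - 4*s)
k(H) = 2 + H²
(-k(-4))*x(-4) = (-(2 + (-4)²))*(-8 - 4*(-4)) = (-(2 + 16))*(-8 + 16) = -1*18*8 = -18*8 = -144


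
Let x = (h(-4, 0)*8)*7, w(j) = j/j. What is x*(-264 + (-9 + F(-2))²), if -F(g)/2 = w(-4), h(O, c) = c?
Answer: 0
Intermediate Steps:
w(j) = 1
x = 0 (x = (0*8)*7 = 0*7 = 0)
F(g) = -2 (F(g) = -2*1 = -2)
x*(-264 + (-9 + F(-2))²) = 0*(-264 + (-9 - 2)²) = 0*(-264 + (-11)²) = 0*(-264 + 121) = 0*(-143) = 0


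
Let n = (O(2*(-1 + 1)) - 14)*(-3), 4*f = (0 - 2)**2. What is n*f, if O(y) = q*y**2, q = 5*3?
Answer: 42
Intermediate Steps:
f = 1 (f = (0 - 2)**2/4 = (1/4)*(-2)**2 = (1/4)*4 = 1)
q = 15
O(y) = 15*y**2
n = 42 (n = (15*(2*(-1 + 1))**2 - 14)*(-3) = (15*(2*0)**2 - 14)*(-3) = (15*0**2 - 14)*(-3) = (15*0 - 14)*(-3) = (0 - 14)*(-3) = -14*(-3) = 42)
n*f = 42*1 = 42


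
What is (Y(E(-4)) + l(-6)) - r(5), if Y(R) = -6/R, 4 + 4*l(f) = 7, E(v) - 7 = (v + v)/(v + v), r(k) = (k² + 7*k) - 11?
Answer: -49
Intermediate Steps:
r(k) = -11 + k² + 7*k
E(v) = 8 (E(v) = 7 + (v + v)/(v + v) = 7 + (2*v)/((2*v)) = 7 + (2*v)*(1/(2*v)) = 7 + 1 = 8)
l(f) = ¾ (l(f) = -1 + (¼)*7 = -1 + 7/4 = ¾)
(Y(E(-4)) + l(-6)) - r(5) = (-6/8 + ¾) - (-11 + 5² + 7*5) = (-6*⅛ + ¾) - (-11 + 25 + 35) = (-¾ + ¾) - 1*49 = 0 - 49 = -49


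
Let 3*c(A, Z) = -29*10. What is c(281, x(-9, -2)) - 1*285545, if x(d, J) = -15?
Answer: -856925/3 ≈ -2.8564e+5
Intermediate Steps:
c(A, Z) = -290/3 (c(A, Z) = (-29*10)/3 = (⅓)*(-290) = -290/3)
c(281, x(-9, -2)) - 1*285545 = -290/3 - 1*285545 = -290/3 - 285545 = -856925/3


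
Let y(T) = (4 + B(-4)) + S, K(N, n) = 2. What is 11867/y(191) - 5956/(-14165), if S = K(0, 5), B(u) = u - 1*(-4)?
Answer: 168131791/84990 ≈ 1978.3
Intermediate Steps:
B(u) = 4 + u (B(u) = u + 4 = 4 + u)
S = 2
y(T) = 6 (y(T) = (4 + (4 - 4)) + 2 = (4 + 0) + 2 = 4 + 2 = 6)
11867/y(191) - 5956/(-14165) = 11867/6 - 5956/(-14165) = 11867*(⅙) - 5956*(-1/14165) = 11867/6 + 5956/14165 = 168131791/84990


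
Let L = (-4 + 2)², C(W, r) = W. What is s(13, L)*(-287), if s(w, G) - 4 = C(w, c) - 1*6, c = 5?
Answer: -3157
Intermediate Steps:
L = 4 (L = (-2)² = 4)
s(w, G) = -2 + w (s(w, G) = 4 + (w - 1*6) = 4 + (w - 6) = 4 + (-6 + w) = -2 + w)
s(13, L)*(-287) = (-2 + 13)*(-287) = 11*(-287) = -3157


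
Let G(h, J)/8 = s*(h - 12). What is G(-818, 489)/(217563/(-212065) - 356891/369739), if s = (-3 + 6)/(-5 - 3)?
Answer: -97618832788575/78062807986 ≈ -1250.5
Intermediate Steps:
s = -3/8 (s = 3/(-8) = 3*(-1/8) = -3/8 ≈ -0.37500)
G(h, J) = 36 - 3*h (G(h, J) = 8*(-3*(h - 12)/8) = 8*(-3*(-12 + h)/8) = 8*(9/2 - 3*h/8) = 36 - 3*h)
G(-818, 489)/(217563/(-212065) - 356891/369739) = (36 - 3*(-818))/(217563/(-212065) - 356891/369739) = (36 + 2454)/(217563*(-1/212065) - 356891*1/369739) = 2490/(-217563/212065 - 356891/369739) = 2490/(-156125615972/78408701035) = 2490*(-78408701035/156125615972) = -97618832788575/78062807986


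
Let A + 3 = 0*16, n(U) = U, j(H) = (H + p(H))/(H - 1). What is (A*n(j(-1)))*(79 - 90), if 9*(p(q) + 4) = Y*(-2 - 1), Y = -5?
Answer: 55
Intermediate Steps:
p(q) = -7/3 (p(q) = -4 + (-5*(-2 - 1))/9 = -4 + (-5*(-3))/9 = -4 + (1/9)*15 = -4 + 5/3 = -7/3)
j(H) = (-7/3 + H)/(-1 + H) (j(H) = (H - 7/3)/(H - 1) = (-7/3 + H)/(-1 + H))
A = -3 (A = -3 + 0*16 = -3 + 0 = -3)
(A*n(j(-1)))*(79 - 90) = (-3*(-7/3 - 1)/(-1 - 1))*(79 - 90) = -3*(-10)/((-2)*3)*(-11) = -(-3)*(-10)/(2*3)*(-11) = -3*5/3*(-11) = -5*(-11) = 55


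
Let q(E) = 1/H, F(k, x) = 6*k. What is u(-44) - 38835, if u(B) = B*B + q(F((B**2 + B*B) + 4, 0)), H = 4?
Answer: -147595/4 ≈ -36899.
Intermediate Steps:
q(E) = 1/4
u(B) = 1/4 + B**2 (u(B) = B*B + 1/4 = B**2 + 1/4 = 1/4 + B**2)
u(-44) - 38835 = (1/4 + (-44)**2) - 38835 = (1/4 + 1936) - 38835 = 7745/4 - 38835 = -147595/4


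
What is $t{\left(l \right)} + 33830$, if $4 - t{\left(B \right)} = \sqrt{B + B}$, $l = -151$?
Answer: $33834 - i \sqrt{302} \approx 33834.0 - 17.378 i$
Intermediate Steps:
$t{\left(B \right)} = 4 - \sqrt{2} \sqrt{B}$ ($t{\left(B \right)} = 4 - \sqrt{B + B} = 4 - \sqrt{2 B} = 4 - \sqrt{2} \sqrt{B}$)
$t{\left(l \right)} + 33830 = \left(4 - \sqrt{2} \sqrt{-151}\right) + 33830 = \left(4 - \sqrt{2} i \sqrt{151}\right) + 33830 = \left(4 - i \sqrt{302}\right) + 33830 = 33834 - i \sqrt{302}$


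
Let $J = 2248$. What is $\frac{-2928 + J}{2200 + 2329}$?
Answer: $- \frac{680}{4529} \approx -0.15014$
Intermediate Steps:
$\frac{-2928 + J}{2200 + 2329} = \frac{-2928 + 2248}{2200 + 2329} = - \frac{680}{4529}$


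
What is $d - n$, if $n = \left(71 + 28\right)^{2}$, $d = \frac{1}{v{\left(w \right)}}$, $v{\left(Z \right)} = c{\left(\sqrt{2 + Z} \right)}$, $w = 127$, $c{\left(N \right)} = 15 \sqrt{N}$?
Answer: $-9801 + \frac{129^{\frac{3}{4}}}{1935} \approx -9801.0$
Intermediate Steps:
$v{\left(Z \right)} = 15 \sqrt[4]{2 + Z}$ ($v{\left(Z \right)} = 15 \sqrt{\sqrt{2 + Z}} = 15 \sqrt[4]{2 + Z}$)
$d = \frac{129^{\frac{3}{4}}}{1935}$ ($d = \frac{1}{15 \sqrt[4]{2 + 127}} = \frac{1}{15 \sqrt[4]{129}} = \frac{129^{\frac{3}{4}}}{1935} \approx 0.019782$)
$n = 9801$ ($n = 99^{2} = 9801$)
$d - n = \frac{129^{\frac{3}{4}}}{1935} - 9801 = -9801 + \frac{129^{\frac{3}{4}}}{1935}$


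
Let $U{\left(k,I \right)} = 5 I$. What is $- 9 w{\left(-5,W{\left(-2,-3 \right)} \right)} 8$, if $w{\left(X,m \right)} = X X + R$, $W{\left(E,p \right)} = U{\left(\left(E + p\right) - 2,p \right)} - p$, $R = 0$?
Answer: $-1800$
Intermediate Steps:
$W{\left(E,p \right)} = 4 p$ ($W{\left(E,p \right)} = 5 p - p = 4 p$)
$w{\left(X,m \right)} = X^{2}$ ($w{\left(X,m \right)} = X X + 0 = X^{2} + 0 = X^{2}$)
$- 9 w{\left(-5,W{\left(-2,-3 \right)} \right)} 8 = - 9 \left(-5\right)^{2} \cdot 8 = \left(-9\right) 25 \cdot 8 = \left(-225\right) 8 = -1800$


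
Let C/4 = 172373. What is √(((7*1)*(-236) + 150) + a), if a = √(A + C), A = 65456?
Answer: √(-1502 + 2*√188737) ≈ 25.162*I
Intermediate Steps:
C = 689492 (C = 4*172373 = 689492)
a = 2*√188737 (a = √(65456 + 689492) = √754948 = 2*√188737 ≈ 868.88)
√(((7*1)*(-236) + 150) + a) = √(((7*1)*(-236) + 150) + 2*√188737) = √((7*(-236) + 150) + 2*√188737) = √((-1652 + 150) + 2*√188737) = √(-1502 + 2*√188737)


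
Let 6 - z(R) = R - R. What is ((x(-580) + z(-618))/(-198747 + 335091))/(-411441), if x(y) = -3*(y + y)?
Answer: -581/9349585284 ≈ -6.2142e-8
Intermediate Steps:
z(R) = 6 (z(R) = 6 - (R - R) = 6 - 1*0 = 6 + 0 = 6)
x(y) = -6*y
((x(-580) + z(-618))/(-198747 + 335091))/(-411441) = ((-6*(-580) + 6)/(-198747 + 335091))/(-411441) = ((3480 + 6)/136344)*(-1/411441) = (3486*(1/136344))*(-1/411441) = (581/22724)*(-1/411441) = -581/9349585284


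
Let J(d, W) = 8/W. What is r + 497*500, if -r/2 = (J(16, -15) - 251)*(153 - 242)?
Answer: 3055906/15 ≈ 2.0373e+5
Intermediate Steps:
r = -671594/15 (r = -2*(8/(-15) - 251)*(153 - 242) = -2*(8*(-1/15) - 251)*(-89) = -2*(-8/15 - 251)*(-89) = -(-7546)*(-89)/15 = -2*335797/15 = -671594/15 ≈ -44773.)
r + 497*500 = -671594/15 + 497*500 = -671594/15 + 248500 = 3055906/15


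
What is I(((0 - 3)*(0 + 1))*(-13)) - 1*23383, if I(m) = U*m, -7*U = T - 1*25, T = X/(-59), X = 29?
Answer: -9598523/413 ≈ -23241.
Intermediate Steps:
T = -29/59 (T = 29/(-59) = 29*(-1/59) = -29/59 ≈ -0.49153)
U = 1504/413 (U = -(-29/59 - 1*25)/7 = -(-29/59 - 25)/7 = -⅐*(-1504/59) = 1504/413 ≈ 3.6416)
I(m) = 1504*m/413
I(((0 - 3)*(0 + 1))*(-13)) - 1*23383 = 1504*(((0 - 3)*(0 + 1))*(-13))/413 - 1*23383 = 1504*(-3*1*(-13))/413 - 23383 = 1504*(-3*(-13))/413 - 23383 = (1504/413)*39 - 23383 = 58656/413 - 23383 = -9598523/413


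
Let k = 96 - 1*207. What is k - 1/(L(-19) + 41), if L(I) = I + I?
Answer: -334/3 ≈ -111.33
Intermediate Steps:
L(I) = 2*I
k = -111 (k = 96 - 207 = -111)
k - 1/(L(-19) + 41) = -111 - 1/(2*(-19) + 41) = -111 - 1/(-38 + 41) = -111 - 1/3 = -111 - 1*⅓ = -111 - ⅓ = -334/3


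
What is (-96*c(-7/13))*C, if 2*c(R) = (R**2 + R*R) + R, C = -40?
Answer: 13440/169 ≈ 79.527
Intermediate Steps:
c(R) = R**2 + R/2 (c(R) = ((R**2 + R*R) + R)/2 = ((R**2 + R**2) + R)/2 = (2*R**2 + R)/2 = (R + 2*R**2)/2 = R**2 + R/2)
(-96*c(-7/13))*C = -96*(-7/13)*(1/2 - 7/13)*(-40) = -96*(-7*1/13)*(1/2 - 7*1/13)*(-40) = -(-672)*(1/2 - 7/13)/13*(-40) = -(-672)*(-1)/(13*26)*(-40) = -96*7/338*(-40) = -336/169*(-40) = 13440/169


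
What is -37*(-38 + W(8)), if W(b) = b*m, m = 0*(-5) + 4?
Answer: 222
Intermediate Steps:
m = 4 (m = 0 + 4 = 4)
W(b) = 4*b (W(b) = b*4 = 4*b)
-37*(-38 + W(8)) = -37*(-38 + 4*8) = -37*(-38 + 32) = -37*(-6) = 222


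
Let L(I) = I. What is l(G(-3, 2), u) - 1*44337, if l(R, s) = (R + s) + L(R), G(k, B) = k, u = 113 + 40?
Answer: -44190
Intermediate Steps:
u = 153
l(R, s) = s + 2*R (l(R, s) = (R + s) + R = s + 2*R)
l(G(-3, 2), u) - 1*44337 = (153 + 2*(-3)) - 1*44337 = (153 - 6) - 44337 = 147 - 44337 = -44190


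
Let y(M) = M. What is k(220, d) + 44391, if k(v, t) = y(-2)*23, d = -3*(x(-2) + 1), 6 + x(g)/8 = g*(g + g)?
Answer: 44345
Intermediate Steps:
x(g) = -48 + 16*g**2 (x(g) = -48 + 8*(g*(g + g)) = -48 + 8*(g*(2*g)) = -48 + 8*(2*g**2) = -48 + 16*g**2)
d = -51 (d = -3*((-48 + 16*(-2)**2) + 1) = -3*((-48 + 16*4) + 1) = -3*((-48 + 64) + 1) = -3*(16 + 1) = -3*17 = -51)
k(v, t) = -46 (k(v, t) = -2*23 = -46)
k(220, d) + 44391 = -46 + 44391 = 44345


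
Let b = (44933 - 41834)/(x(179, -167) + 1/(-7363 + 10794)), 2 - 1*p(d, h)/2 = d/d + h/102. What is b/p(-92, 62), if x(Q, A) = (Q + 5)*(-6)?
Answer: -542266119/151512920 ≈ -3.5790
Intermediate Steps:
x(Q, A) = -30 - 6*Q (x(Q, A) = (5 + Q)*(-6) = -30 - 6*Q)
p(d, h) = 2 - h/51 (p(d, h) = 4 - 2*(d/d + h/102) = 4 - 2*(1 + h*(1/102)) = 4 - 2*(1 + h/102) = 4 + (-2 - h/51) = 2 - h/51)
b = -10632669/3787823 (b = (44933 - 41834)/((-30 - 6*179) + 1/(-7363 + 10794)) = 3099/((-30 - 1074) + 1/3431) = 3099/(-1104 + 1/3431) = 3099/(-3787823/3431) = 3099*(-3431/3787823) = -10632669/3787823 ≈ -2.8071)
b/p(-92, 62) = -10632669/(3787823*(2 - 1/51*62)) = -10632669/(3787823*(2 - 62/51)) = -10632669/(3787823*40/51) = -10632669/3787823*51/40 = -542266119/151512920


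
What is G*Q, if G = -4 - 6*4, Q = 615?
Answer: -17220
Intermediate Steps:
G = -28 (G = -4 - 24 = -28)
G*Q = -28*615 = -17220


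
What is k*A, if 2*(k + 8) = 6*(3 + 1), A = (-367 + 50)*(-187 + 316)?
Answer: -163572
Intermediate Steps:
A = -40893 (A = -317*129 = -40893)
k = 4 (k = -8 + (6*(3 + 1))/2 = -8 + (6*4)/2 = -8 + (½)*24 = -8 + 12 = 4)
k*A = 4*(-40893) = -163572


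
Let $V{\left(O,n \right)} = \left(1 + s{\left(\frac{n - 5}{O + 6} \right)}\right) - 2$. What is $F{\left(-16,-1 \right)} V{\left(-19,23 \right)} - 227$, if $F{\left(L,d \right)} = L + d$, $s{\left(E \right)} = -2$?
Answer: $-176$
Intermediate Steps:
$V{\left(O,n \right)} = -3$ ($V{\left(O,n \right)} = \left(1 - 2\right) - 2 = -1 - 2 = -3$)
$F{\left(-16,-1 \right)} V{\left(-19,23 \right)} - 227 = \left(-16 - 1\right) \left(-3\right) - 227 = \left(-17\right) \left(-3\right) - 227 = 51 - 227 = -176$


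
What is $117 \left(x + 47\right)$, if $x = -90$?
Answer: $-5031$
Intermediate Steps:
$117 \left(x + 47\right) = 117 \left(-90 + 47\right) = 117 \left(-43\right) = -5031$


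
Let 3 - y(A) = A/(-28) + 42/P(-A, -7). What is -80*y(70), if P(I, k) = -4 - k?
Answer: 680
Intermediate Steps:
y(A) = -11 + A/28 (y(A) = 3 - (A/(-28) + 42/(-4 - 1*(-7))) = 3 - (A*(-1/28) + 42/(-4 + 7)) = 3 - (-A/28 + 42/3) = 3 - (-A/28 + 42*(⅓)) = 3 - (-A/28 + 14) = 3 - (14 - A/28) = 3 + (-14 + A/28) = -11 + A/28)
-80*y(70) = -80*(-11 + (1/28)*70) = -80*(-11 + 5/2) = -80*(-17/2) = 680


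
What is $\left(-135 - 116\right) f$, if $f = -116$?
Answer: $29116$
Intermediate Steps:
$\left(-135 - 116\right) f = \left(-135 - 116\right) \left(-116\right) = \left(-251\right) \left(-116\right) = 29116$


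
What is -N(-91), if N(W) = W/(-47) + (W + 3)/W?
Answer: -12417/4277 ≈ -2.9032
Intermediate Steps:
N(W) = -W/47 + (3 + W)/W (N(W) = W*(-1/47) + (3 + W)/W = -W/47 + (3 + W)/W)
-N(-91) = -(1 + 3/(-91) - 1/47*(-91)) = -(1 + 3*(-1/91) + 91/47) = -(1 - 3/91 + 91/47) = -1*12417/4277 = -12417/4277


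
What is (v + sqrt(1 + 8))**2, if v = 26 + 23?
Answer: 2704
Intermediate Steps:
v = 49
(v + sqrt(1 + 8))**2 = (49 + sqrt(1 + 8))**2 = (49 + sqrt(9))**2 = (49 + 3)**2 = 52**2 = 2704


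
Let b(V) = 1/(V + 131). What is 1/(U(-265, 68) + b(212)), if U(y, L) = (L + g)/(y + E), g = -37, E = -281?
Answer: -26754/1441 ≈ -18.566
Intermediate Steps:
b(V) = 1/(131 + V)
U(y, L) = (-37 + L)/(-281 + y) (U(y, L) = (L - 37)/(y - 281) = (-37 + L)/(-281 + y))
1/(U(-265, 68) + b(212)) = 1/((-37 + 68)/(-281 - 265) + 1/(131 + 212)) = 1/(31/(-546) + 1/343) = 1/(-1/546*31 + 1/343) = 1/(-31/546 + 1/343) = 1/(-1441/26754) = -26754/1441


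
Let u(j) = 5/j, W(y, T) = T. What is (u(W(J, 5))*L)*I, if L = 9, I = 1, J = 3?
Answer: 9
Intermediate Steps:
(u(W(J, 5))*L)*I = ((5/5)*9)*1 = ((5*(⅕))*9)*1 = (1*9)*1 = 9*1 = 9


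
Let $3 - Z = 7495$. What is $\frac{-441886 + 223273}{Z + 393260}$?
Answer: $- \frac{218613}{385768} \approx -0.5667$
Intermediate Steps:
$Z = -7492$ ($Z = 3 - 7495 = -7492$)
$\frac{-441886 + 223273}{Z + 393260} = \frac{-441886 + 223273}{-7492 + 393260} = - \frac{218613}{385768}$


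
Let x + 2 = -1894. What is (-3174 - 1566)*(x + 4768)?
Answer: -13613280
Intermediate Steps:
x = -1896 (x = -2 - 1894 = -1896)
(-3174 - 1566)*(x + 4768) = (-3174 - 1566)*(-1896 + 4768) = -4740*2872 = -13613280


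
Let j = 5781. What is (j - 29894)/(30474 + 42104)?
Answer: -24113/72578 ≈ -0.33224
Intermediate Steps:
(j - 29894)/(30474 + 42104) = (5781 - 29894)/(30474 + 42104) = -24113/72578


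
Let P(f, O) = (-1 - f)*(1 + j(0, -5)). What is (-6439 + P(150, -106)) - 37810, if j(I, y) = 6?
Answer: -45306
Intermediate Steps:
P(f, O) = -7 - 7*f (P(f, O) = (-1 - f)*(1 + 6) = (-1 - f)*7 = -7 - 7*f)
(-6439 + P(150, -106)) - 37810 = (-6439 + (-7 - 7*150)) - 37810 = (-6439 + (-7 - 1050)) - 37810 = (-6439 - 1057) - 37810 = -7496 - 37810 = -45306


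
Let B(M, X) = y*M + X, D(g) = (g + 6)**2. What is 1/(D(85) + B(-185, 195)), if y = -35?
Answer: 1/14951 ≈ 6.6885e-5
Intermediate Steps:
D(g) = (6 + g)**2
B(M, X) = X - 35*M (B(M, X) = -35*M + X = X - 35*M)
1/(D(85) + B(-185, 195)) = 1/((6 + 85)**2 + (195 - 35*(-185))) = 1/(91**2 + (195 + 6475)) = 1/(8281 + 6670) = 1/14951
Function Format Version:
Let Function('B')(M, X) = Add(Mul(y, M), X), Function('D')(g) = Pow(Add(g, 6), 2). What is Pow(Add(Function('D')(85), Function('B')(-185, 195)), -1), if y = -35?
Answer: Rational(1, 14951) ≈ 6.6885e-5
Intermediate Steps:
Function('D')(g) = Pow(Add(6, g), 2)
Function('B')(M, X) = Add(X, Mul(-35, M)) (Function('B')(M, X) = Add(Mul(-35, M), X) = Add(X, Mul(-35, M)))
Pow(Add(Function('D')(85), Function('B')(-185, 195)), -1) = Pow(Add(Pow(Add(6, 85), 2), Add(195, Mul(-35, -185))), -1) = Pow(Add(Pow(91, 2), Add(195, 6475)), -1) = Pow(Add(8281, 6670), -1) = Pow(14951, -1) = Rational(1, 14951)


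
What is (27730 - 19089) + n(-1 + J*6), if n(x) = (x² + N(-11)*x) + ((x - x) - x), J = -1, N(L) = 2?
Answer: 8683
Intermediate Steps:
n(x) = x + x² (n(x) = (x² + 2*x) + ((x - x) - x) = (x² + 2*x) + (0 - x) = (x² + 2*x) - x = x + x²)
(27730 - 19089) + n(-1 + J*6) = (27730 - 19089) + (-1 - 1*6)*(1 + (-1 - 1*6)) = 8641 + (-1 - 6)*(1 + (-1 - 6)) = 8641 - 7*(1 - 7) = 8641 - 7*(-6) = 8641 + 42 = 8683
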